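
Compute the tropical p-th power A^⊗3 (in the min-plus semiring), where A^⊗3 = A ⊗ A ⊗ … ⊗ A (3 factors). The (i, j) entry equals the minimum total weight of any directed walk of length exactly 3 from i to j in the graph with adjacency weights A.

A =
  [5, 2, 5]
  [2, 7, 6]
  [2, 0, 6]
A^⊗3 =
  [7, 6, 9]
  [6, 7, 10]
  [6, 4, 7]

Each entry (A^⊗3)_ij equals the minimum over all length-3 walks i = v_0 → v_1 → … → v_3 = j of Σ_t A[v_t][v_{t+1}]. For example, for (i, j) = (0, 2) we minimise over 9 possible intermediate vertex sequences; the minimum is 9, attained along the walk 0 → 1 → 0 → 2.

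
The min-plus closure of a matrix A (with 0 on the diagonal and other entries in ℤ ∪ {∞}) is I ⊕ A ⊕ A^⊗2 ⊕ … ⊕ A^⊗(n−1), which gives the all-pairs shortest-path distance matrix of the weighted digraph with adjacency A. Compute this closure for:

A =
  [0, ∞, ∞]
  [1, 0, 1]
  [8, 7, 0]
Closure =
  [0, ∞, ∞]
  [1, 0, 1]
  [8, 7, 0]

This is the Floyd-Warshall all-pairs shortest-path computation. For each intermediate vertex k = 0, 1, …, 2, update dist[i][j] ← min(dist[i][j], dist[i][k] + dist[k][j]). The final matrix gives, for each (i, j), the minimum total weight of any directed path from i to j (possibly empty when i = j).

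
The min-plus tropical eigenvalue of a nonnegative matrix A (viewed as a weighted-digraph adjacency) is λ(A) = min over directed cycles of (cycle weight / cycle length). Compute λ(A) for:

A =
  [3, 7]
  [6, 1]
λ(A) = 1

Enumerate directed cycles and compute their means (weight / length). Sample:
  cycle 0 → 0: weight = 3, length = 1, mean = 3/1 ≈ 3.000
  cycle 1 → 1: weight = 1, length = 1, mean = 1/1 ≈ 1.000
  cycle 0 → 1 → 0: weight = 13, length = 2, mean = 13/2 ≈ 6.500
  cycle 1 → 0 → 1: weight = 13, length = 2, mean = 13/2 ≈ 6.500
Minimum mean = 1.000, attained e.g. along the cycle 1 → 1 with weight 1 and length 1. So λ(A) = 1/1 = 1.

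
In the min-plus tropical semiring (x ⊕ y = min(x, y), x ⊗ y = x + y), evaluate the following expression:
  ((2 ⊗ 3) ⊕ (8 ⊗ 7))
((2 ⊗ 3) ⊕ (8 ⊗ 7)) = 5

Expand innermost to outermost. Recall ⊕ takes the minimum of its arguments and ⊗ takes their sum. Working out the expression ((2 ⊗ 3) ⊕ (8 ⊗ 7)) gives 5.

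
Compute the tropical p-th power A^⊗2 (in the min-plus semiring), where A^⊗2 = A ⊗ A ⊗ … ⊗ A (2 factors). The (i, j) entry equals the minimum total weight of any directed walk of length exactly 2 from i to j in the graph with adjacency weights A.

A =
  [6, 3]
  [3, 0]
A^⊗2 =
  [6, 3]
  [3, 0]

Each entry (A^⊗2)_ij equals the minimum over all length-2 walks i = v_0 → v_1 → … → v_2 = j of Σ_t A[v_t][v_{t+1}]. For example, for (i, j) = (0, 1) we minimise over 2 possible intermediate vertex sequences; the minimum is 3, attained along the walk 0 → 1 → 1.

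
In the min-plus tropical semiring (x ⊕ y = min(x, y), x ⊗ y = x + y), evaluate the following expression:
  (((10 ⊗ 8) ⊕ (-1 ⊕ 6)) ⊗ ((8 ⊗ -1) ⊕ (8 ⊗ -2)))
(((10 ⊗ 8) ⊕ (-1 ⊕ 6)) ⊗ ((8 ⊗ -1) ⊕ (8 ⊗ -2))) = 5

Expand innermost to outermost. Recall ⊕ takes the minimum of its arguments and ⊗ takes their sum. Working out the expression (((10 ⊗ 8) ⊕ (-1 ⊕ 6)) ⊗ ((8 ⊗ -1) ⊕ (8 ⊗ -2))) gives 5.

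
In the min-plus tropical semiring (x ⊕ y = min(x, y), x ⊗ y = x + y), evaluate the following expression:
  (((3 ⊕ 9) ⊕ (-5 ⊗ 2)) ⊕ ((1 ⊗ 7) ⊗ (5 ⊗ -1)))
(((3 ⊕ 9) ⊕ (-5 ⊗ 2)) ⊕ ((1 ⊗ 7) ⊗ (5 ⊗ -1))) = -3

Expand innermost to outermost. Recall ⊕ takes the minimum of its arguments and ⊗ takes their sum. Working out the expression (((3 ⊕ 9) ⊕ (-5 ⊗ 2)) ⊕ ((1 ⊗ 7) ⊗ (5 ⊗ -1))) gives -3.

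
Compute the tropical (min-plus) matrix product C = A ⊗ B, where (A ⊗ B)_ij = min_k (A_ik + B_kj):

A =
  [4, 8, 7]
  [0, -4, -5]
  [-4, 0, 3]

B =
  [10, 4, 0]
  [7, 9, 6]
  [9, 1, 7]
A ⊗ B =
  [14, 8, 4]
  [3, -4, 0]
  [6, 0, -4]

Apply the min-plus product entry-by-entry:
  C[0][0] = min over k of (A[0][0] + B[0][0] = 4 + 10 = 14, A[0][1] + B[1][0] = 8 + 7 = 15, A[0][2] + B[2][0] = 7 + 9 = 16) = 14 (attained at k = 0)
  C[0][1] = min over k of (A[0][0] + B[0][1] = 4 + 4 = 8, A[0][1] + B[1][1] = 8 + 9 = 17, A[0][2] + B[2][1] = 7 + 1 = 8) = 8 (attained at k = 0)
  C[0][2] = min over k of (A[0][0] + B[0][2] = 4 + 0 = 4, A[0][1] + B[1][2] = 8 + 6 = 14, A[0][2] + B[2][2] = 7 + 7 = 14) = 4 (attained at k = 0)
  C[1][0] = min over k of (A[1][0] + B[0][0] = 0 + 10 = 10, A[1][1] + B[1][0] = -4 + 7 = 3, A[1][2] + B[2][0] = -5 + 9 = 4) = 3 (attained at k = 1)
  C[1][1] = min over k of (A[1][0] + B[0][1] = 0 + 4 = 4, A[1][1] + B[1][1] = -4 + 9 = 5, A[1][2] + B[2][1] = -5 + 1 = -4) = -4 (attained at k = 2)
  C[1][2] = min over k of (A[1][0] + B[0][2] = 0 + 0 = 0, A[1][1] + B[1][2] = -4 + 6 = 2, A[1][2] + B[2][2] = -5 + 7 = 2) = 0 (attained at k = 0)
  C[2][0] = min over k of (A[2][0] + B[0][0] = -4 + 10 = 6, A[2][1] + B[1][0] = 0 + 7 = 7, A[2][2] + B[2][0] = 3 + 9 = 12) = 6 (attained at k = 0)
  C[2][1] = min over k of (A[2][0] + B[0][1] = -4 + 4 = 0, A[2][1] + B[1][1] = 0 + 9 = 9, A[2][2] + B[2][1] = 3 + 1 = 4) = 0 (attained at k = 0)
  C[2][2] = min over k of (A[2][0] + B[0][2] = -4 + 0 = -4, A[2][1] + B[1][2] = 0 + 6 = 6, A[2][2] + B[2][2] = 3 + 7 = 10) = -4 (attained at k = 0)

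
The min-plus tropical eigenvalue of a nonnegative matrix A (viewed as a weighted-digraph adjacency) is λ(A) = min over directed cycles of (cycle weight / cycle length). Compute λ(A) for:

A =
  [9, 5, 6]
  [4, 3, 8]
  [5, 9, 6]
λ(A) = 3

Enumerate directed cycles and compute their means (weight / length). Sample:
  cycle 0 → 0: weight = 9, length = 1, mean = 9/1 ≈ 9.000
  cycle 1 → 1: weight = 3, length = 1, mean = 3/1 ≈ 3.000
  cycle 2 → 2: weight = 6, length = 1, mean = 6/1 ≈ 6.000
  cycle 0 → 1 → 0: weight = 9, length = 2, mean = 9/2 ≈ 4.500
  cycle 0 → 2 → 0: weight = 11, length = 2, mean = 11/2 ≈ 5.500
  cycle 1 → 0 → 1: weight = 9, length = 2, mean = 9/2 ≈ 4.500
Minimum mean = 3.000, attained e.g. along the cycle 1 → 1 with weight 3 and length 1. So λ(A) = 3/1 = 3.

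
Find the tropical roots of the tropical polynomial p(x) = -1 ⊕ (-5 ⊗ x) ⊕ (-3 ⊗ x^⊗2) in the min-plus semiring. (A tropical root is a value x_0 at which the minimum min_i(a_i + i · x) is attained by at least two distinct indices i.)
Roots: {-2, 4}

Each tropical root is a break point of the lower envelope of the lines y = a_i + i · x (there are 3 lines, with slopes 0, 1, ..., 2). Only the lines that attain the minimum somewhere contribute to roots; other lines are dominated. Here the surviving (envelope) indices are i = 2, i = 1, i = 0.
Intersections between consecutive envelope lines give the roots: for adjacent envelope indices i < j the intersection is x = (a_i − a_j) / (j − i). Reading off the sorted break points: {-2, 4}.
Verification: at each break x_0, at least two indices attain the minimum of min_i(a_i + i · x_0).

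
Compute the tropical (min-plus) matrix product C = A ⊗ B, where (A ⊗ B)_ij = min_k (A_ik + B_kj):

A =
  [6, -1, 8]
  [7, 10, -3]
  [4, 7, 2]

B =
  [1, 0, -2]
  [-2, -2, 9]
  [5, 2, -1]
A ⊗ B =
  [-3, -3, 4]
  [2, -1, -4]
  [5, 4, 1]

Apply the min-plus product entry-by-entry:
  C[0][0] = min over k of (A[0][0] + B[0][0] = 6 + 1 = 7, A[0][1] + B[1][0] = -1 + -2 = -3, A[0][2] + B[2][0] = 8 + 5 = 13) = -3 (attained at k = 1)
  C[0][1] = min over k of (A[0][0] + B[0][1] = 6 + 0 = 6, A[0][1] + B[1][1] = -1 + -2 = -3, A[0][2] + B[2][1] = 8 + 2 = 10) = -3 (attained at k = 1)
  C[0][2] = min over k of (A[0][0] + B[0][2] = 6 + -2 = 4, A[0][1] + B[1][2] = -1 + 9 = 8, A[0][2] + B[2][2] = 8 + -1 = 7) = 4 (attained at k = 0)
  C[1][0] = min over k of (A[1][0] + B[0][0] = 7 + 1 = 8, A[1][1] + B[1][0] = 10 + -2 = 8, A[1][2] + B[2][0] = -3 + 5 = 2) = 2 (attained at k = 2)
  C[1][1] = min over k of (A[1][0] + B[0][1] = 7 + 0 = 7, A[1][1] + B[1][1] = 10 + -2 = 8, A[1][2] + B[2][1] = -3 + 2 = -1) = -1 (attained at k = 2)
  C[1][2] = min over k of (A[1][0] + B[0][2] = 7 + -2 = 5, A[1][1] + B[1][2] = 10 + 9 = 19, A[1][2] + B[2][2] = -3 + -1 = -4) = -4 (attained at k = 2)
  C[2][0] = min over k of (A[2][0] + B[0][0] = 4 + 1 = 5, A[2][1] + B[1][0] = 7 + -2 = 5, A[2][2] + B[2][0] = 2 + 5 = 7) = 5 (attained at k = 0)
  C[2][1] = min over k of (A[2][0] + B[0][1] = 4 + 0 = 4, A[2][1] + B[1][1] = 7 + -2 = 5, A[2][2] + B[2][1] = 2 + 2 = 4) = 4 (attained at k = 0)
  C[2][2] = min over k of (A[2][0] + B[0][2] = 4 + -2 = 2, A[2][1] + B[1][2] = 7 + 9 = 16, A[2][2] + B[2][2] = 2 + -1 = 1) = 1 (attained at k = 2)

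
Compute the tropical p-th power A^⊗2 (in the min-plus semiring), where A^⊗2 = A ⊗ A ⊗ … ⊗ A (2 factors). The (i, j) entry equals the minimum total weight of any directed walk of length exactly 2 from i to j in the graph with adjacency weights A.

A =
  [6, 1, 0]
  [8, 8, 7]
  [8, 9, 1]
A^⊗2 =
  [8, 7, 1]
  [14, 9, 8]
  [9, 9, 2]

Each entry (A^⊗2)_ij equals the minimum over all length-2 walks i = v_0 → v_1 → … → v_2 = j of Σ_t A[v_t][v_{t+1}]. For example, for (i, j) = (0, 2) we minimise over 3 possible intermediate vertex sequences; the minimum is 1, attained along the walk 0 → 2 → 2.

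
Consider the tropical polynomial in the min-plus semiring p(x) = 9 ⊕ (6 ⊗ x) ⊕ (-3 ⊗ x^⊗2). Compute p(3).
p(3) = 3

A tropical monomial a ⊗ x^⊗i evaluates to a + i · x. Evaluating each term at x = 3:
  Term 0 contributes 9 + 0 · 3 = 9
  Term 1 contributes 6 + 1 · 3 = 9
  Term 2 contributes -3 + 2 · 3 = 3
p(3) = ⊕ of these = min[9, 9, 3] = 3.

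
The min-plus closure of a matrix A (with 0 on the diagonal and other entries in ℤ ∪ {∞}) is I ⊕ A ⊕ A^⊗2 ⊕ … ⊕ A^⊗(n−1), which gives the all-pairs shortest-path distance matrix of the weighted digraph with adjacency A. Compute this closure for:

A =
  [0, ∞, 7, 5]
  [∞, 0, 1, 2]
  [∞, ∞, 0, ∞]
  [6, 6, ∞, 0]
Closure =
  [0, 11, 7, 5]
  [8, 0, 1, 2]
  [∞, ∞, 0, ∞]
  [6, 6, 7, 0]

This is the Floyd-Warshall all-pairs shortest-path computation. For each intermediate vertex k = 0, 1, …, 3, update dist[i][j] ← min(dist[i][j], dist[i][k] + dist[k][j]). The final matrix gives, for each (i, j), the minimum total weight of any directed path from i to j (possibly empty when i = j).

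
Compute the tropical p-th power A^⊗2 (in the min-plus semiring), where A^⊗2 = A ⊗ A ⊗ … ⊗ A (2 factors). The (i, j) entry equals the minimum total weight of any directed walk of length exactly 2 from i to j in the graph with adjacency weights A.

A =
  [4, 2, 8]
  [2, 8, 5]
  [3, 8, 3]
A^⊗2 =
  [4, 6, 7]
  [6, 4, 8]
  [6, 5, 6]

Each entry (A^⊗2)_ij equals the minimum over all length-2 walks i = v_0 → v_1 → … → v_2 = j of Σ_t A[v_t][v_{t+1}]. For example, for (i, j) = (0, 2) we minimise over 3 possible intermediate vertex sequences; the minimum is 7, attained along the walk 0 → 1 → 2.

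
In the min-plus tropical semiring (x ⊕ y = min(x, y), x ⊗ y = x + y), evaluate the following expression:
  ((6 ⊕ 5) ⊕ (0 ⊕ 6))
((6 ⊕ 5) ⊕ (0 ⊕ 6)) = 0

Expand innermost to outermost. Recall ⊕ takes the minimum of its arguments and ⊗ takes their sum. Working out the expression ((6 ⊕ 5) ⊕ (0 ⊕ 6)) gives 0.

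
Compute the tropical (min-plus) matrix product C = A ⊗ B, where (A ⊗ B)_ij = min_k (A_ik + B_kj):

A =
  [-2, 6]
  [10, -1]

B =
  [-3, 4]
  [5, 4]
A ⊗ B =
  [-5, 2]
  [4, 3]

Apply the min-plus product entry-by-entry:
  C[0][0] = min over k of (A[0][0] + B[0][0] = -2 + -3 = -5, A[0][1] + B[1][0] = 6 + 5 = 11) = -5 (attained at k = 0)
  C[0][1] = min over k of (A[0][0] + B[0][1] = -2 + 4 = 2, A[0][1] + B[1][1] = 6 + 4 = 10) = 2 (attained at k = 0)
  C[1][0] = min over k of (A[1][0] + B[0][0] = 10 + -3 = 7, A[1][1] + B[1][0] = -1 + 5 = 4) = 4 (attained at k = 1)
  C[1][1] = min over k of (A[1][0] + B[0][1] = 10 + 4 = 14, A[1][1] + B[1][1] = -1 + 4 = 3) = 3 (attained at k = 1)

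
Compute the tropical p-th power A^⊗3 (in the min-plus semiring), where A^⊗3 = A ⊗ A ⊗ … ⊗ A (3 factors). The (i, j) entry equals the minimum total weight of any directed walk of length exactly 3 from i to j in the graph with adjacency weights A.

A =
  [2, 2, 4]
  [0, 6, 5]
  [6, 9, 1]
A^⊗3 =
  [4, 4, 6]
  [2, 4, 5]
  [8, 9, 3]

Each entry (A^⊗3)_ij equals the minimum over all length-3 walks i = v_0 → v_1 → … → v_3 = j of Σ_t A[v_t][v_{t+1}]. For example, for (i, j) = (0, 2) we minimise over 9 possible intermediate vertex sequences; the minimum is 6, attained along the walk 0 → 1 → 0 → 2.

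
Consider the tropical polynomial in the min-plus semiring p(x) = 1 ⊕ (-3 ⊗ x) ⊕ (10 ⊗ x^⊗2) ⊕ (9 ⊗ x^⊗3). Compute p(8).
p(8) = 1

A tropical monomial a ⊗ x^⊗i evaluates to a + i · x. Evaluating each term at x = 8:
  Term 0 contributes 1 + 0 · 8 = 1
  Term 1 contributes -3 + 1 · 8 = 5
  Term 2 contributes 10 + 2 · 8 = 26
  Term 3 contributes 9 + 3 · 8 = 33
p(8) = ⊕ of these = min[1, 5, 26, 33] = 1.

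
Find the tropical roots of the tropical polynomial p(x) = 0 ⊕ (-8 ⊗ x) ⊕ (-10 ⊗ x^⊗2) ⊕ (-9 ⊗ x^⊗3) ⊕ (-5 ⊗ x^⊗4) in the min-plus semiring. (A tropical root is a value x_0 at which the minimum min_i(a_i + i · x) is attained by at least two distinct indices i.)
Roots: {-4, -1, 2, 8}

Each tropical root is a break point of the lower envelope of the lines y = a_i + i · x (there are 5 lines, with slopes 0, 1, ..., 4). Only the lines that attain the minimum somewhere contribute to roots; other lines are dominated. Here the surviving (envelope) indices are i = 4, i = 3, i = 2, i = 1, i = 0.
Intersections between consecutive envelope lines give the roots: for adjacent envelope indices i < j the intersection is x = (a_i − a_j) / (j − i). Reading off the sorted break points: {-4, -1, 2, 8}.
Verification: at each break x_0, at least two indices attain the minimum of min_i(a_i + i · x_0).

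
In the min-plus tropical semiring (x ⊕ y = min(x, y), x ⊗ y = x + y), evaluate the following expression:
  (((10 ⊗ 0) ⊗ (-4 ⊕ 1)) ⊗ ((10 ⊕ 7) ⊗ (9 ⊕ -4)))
(((10 ⊗ 0) ⊗ (-4 ⊕ 1)) ⊗ ((10 ⊕ 7) ⊗ (9 ⊕ -4))) = 9

Expand innermost to outermost. Recall ⊕ takes the minimum of its arguments and ⊗ takes their sum. Working out the expression (((10 ⊗ 0) ⊗ (-4 ⊕ 1)) ⊗ ((10 ⊕ 7) ⊗ (9 ⊕ -4))) gives 9.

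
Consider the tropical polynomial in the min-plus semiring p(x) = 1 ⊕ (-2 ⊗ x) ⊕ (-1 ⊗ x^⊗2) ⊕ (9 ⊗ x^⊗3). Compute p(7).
p(7) = 1

A tropical monomial a ⊗ x^⊗i evaluates to a + i · x. Evaluating each term at x = 7:
  Term 0 contributes 1 + 0 · 7 = 1
  Term 1 contributes -2 + 1 · 7 = 5
  Term 2 contributes -1 + 2 · 7 = 13
  Term 3 contributes 9 + 3 · 7 = 30
p(7) = ⊕ of these = min[1, 5, 13, 30] = 1.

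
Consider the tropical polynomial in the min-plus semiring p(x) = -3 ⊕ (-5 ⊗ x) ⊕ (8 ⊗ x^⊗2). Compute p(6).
p(6) = -3

A tropical monomial a ⊗ x^⊗i evaluates to a + i · x. Evaluating each term at x = 6:
  Term 0 contributes -3 + 0 · 6 = -3
  Term 1 contributes -5 + 1 · 6 = 1
  Term 2 contributes 8 + 2 · 6 = 20
p(6) = ⊕ of these = min[-3, 1, 20] = -3.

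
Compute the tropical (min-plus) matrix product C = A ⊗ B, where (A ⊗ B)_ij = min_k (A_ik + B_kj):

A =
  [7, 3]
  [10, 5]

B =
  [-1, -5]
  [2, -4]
A ⊗ B =
  [5, -1]
  [7, 1]

Apply the min-plus product entry-by-entry:
  C[0][0] = min over k of (A[0][0] + B[0][0] = 7 + -1 = 6, A[0][1] + B[1][0] = 3 + 2 = 5) = 5 (attained at k = 1)
  C[0][1] = min over k of (A[0][0] + B[0][1] = 7 + -5 = 2, A[0][1] + B[1][1] = 3 + -4 = -1) = -1 (attained at k = 1)
  C[1][0] = min over k of (A[1][0] + B[0][0] = 10 + -1 = 9, A[1][1] + B[1][0] = 5 + 2 = 7) = 7 (attained at k = 1)
  C[1][1] = min over k of (A[1][0] + B[0][1] = 10 + -5 = 5, A[1][1] + B[1][1] = 5 + -4 = 1) = 1 (attained at k = 1)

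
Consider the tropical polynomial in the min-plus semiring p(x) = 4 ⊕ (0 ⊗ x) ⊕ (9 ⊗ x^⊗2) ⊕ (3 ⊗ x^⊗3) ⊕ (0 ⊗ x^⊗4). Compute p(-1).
p(-1) = -4

A tropical monomial a ⊗ x^⊗i evaluates to a + i · x. Evaluating each term at x = -1:
  Term 0 contributes 4 + 0 · -1 = 4
  Term 1 contributes 0 + 1 · -1 = -1
  Term 2 contributes 9 + 2 · -1 = 7
  Term 3 contributes 3 + 3 · -1 = 0
  Term 4 contributes 0 + 4 · -1 = -4
p(-1) = ⊕ of these = min[4, -1, 7, 0, -4] = -4.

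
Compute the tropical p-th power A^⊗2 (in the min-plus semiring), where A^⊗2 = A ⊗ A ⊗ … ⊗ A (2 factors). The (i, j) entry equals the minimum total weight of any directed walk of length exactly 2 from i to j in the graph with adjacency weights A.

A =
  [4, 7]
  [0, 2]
A^⊗2 =
  [7, 9]
  [2, 4]

Each entry (A^⊗2)_ij equals the minimum over all length-2 walks i = v_0 → v_1 → … → v_2 = j of Σ_t A[v_t][v_{t+1}]. For example, for (i, j) = (0, 1) we minimise over 2 possible intermediate vertex sequences; the minimum is 9, attained along the walk 0 → 1 → 1.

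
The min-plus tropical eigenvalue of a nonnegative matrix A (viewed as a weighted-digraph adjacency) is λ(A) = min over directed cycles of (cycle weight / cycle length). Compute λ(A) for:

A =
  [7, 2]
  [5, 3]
λ(A) = 3

Enumerate directed cycles and compute their means (weight / length). Sample:
  cycle 0 → 0: weight = 7, length = 1, mean = 7/1 ≈ 7.000
  cycle 1 → 1: weight = 3, length = 1, mean = 3/1 ≈ 3.000
  cycle 0 → 1 → 0: weight = 7, length = 2, mean = 7/2 ≈ 3.500
  cycle 1 → 0 → 1: weight = 7, length = 2, mean = 7/2 ≈ 3.500
Minimum mean = 3.000, attained e.g. along the cycle 1 → 1 with weight 3 and length 1. So λ(A) = 3/1 = 3.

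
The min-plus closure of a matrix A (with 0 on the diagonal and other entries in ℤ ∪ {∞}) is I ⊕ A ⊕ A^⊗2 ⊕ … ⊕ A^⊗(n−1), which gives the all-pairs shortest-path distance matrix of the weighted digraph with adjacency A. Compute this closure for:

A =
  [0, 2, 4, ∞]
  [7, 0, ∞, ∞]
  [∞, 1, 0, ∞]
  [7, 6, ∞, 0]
Closure =
  [0, 2, 4, ∞]
  [7, 0, 11, ∞]
  [8, 1, 0, ∞]
  [7, 6, 11, 0]

This is the Floyd-Warshall all-pairs shortest-path computation. For each intermediate vertex k = 0, 1, …, 3, update dist[i][j] ← min(dist[i][j], dist[i][k] + dist[k][j]). The final matrix gives, for each (i, j), the minimum total weight of any directed path from i to j (possibly empty when i = j).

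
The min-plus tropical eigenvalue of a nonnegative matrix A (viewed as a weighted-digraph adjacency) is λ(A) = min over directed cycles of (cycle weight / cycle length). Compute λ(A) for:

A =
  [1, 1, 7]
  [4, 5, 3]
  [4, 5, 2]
λ(A) = 1

Enumerate directed cycles and compute their means (weight / length). Sample:
  cycle 0 → 0: weight = 1, length = 1, mean = 1/1 ≈ 1.000
  cycle 1 → 1: weight = 5, length = 1, mean = 5/1 ≈ 5.000
  cycle 2 → 2: weight = 2, length = 1, mean = 2/1 ≈ 2.000
  cycle 0 → 1 → 0: weight = 5, length = 2, mean = 5/2 ≈ 2.500
  cycle 0 → 2 → 0: weight = 11, length = 2, mean = 11/2 ≈ 5.500
  cycle 1 → 0 → 1: weight = 5, length = 2, mean = 5/2 ≈ 2.500
Minimum mean = 1.000, attained e.g. along the cycle 0 → 0 with weight 1 and length 1. So λ(A) = 1/1 = 1.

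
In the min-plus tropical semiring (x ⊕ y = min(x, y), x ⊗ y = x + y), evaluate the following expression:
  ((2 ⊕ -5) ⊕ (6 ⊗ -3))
((2 ⊕ -5) ⊕ (6 ⊗ -3)) = -5

Expand innermost to outermost. Recall ⊕ takes the minimum of its arguments and ⊗ takes their sum. Working out the expression ((2 ⊕ -5) ⊕ (6 ⊗ -3)) gives -5.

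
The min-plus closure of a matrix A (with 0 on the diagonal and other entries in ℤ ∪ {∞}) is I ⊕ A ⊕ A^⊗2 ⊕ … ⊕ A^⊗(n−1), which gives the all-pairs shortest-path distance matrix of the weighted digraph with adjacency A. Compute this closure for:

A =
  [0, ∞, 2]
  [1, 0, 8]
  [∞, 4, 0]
Closure =
  [0, 6, 2]
  [1, 0, 3]
  [5, 4, 0]

This is the Floyd-Warshall all-pairs shortest-path computation. For each intermediate vertex k = 0, 1, …, 2, update dist[i][j] ← min(dist[i][j], dist[i][k] + dist[k][j]). The final matrix gives, for each (i, j), the minimum total weight of any directed path from i to j (possibly empty when i = j).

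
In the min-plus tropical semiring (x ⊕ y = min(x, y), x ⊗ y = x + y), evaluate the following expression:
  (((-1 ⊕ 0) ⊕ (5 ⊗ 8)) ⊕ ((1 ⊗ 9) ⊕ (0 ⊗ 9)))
(((-1 ⊕ 0) ⊕ (5 ⊗ 8)) ⊕ ((1 ⊗ 9) ⊕ (0 ⊗ 9))) = -1

Expand innermost to outermost. Recall ⊕ takes the minimum of its arguments and ⊗ takes their sum. Working out the expression (((-1 ⊕ 0) ⊕ (5 ⊗ 8)) ⊕ ((1 ⊗ 9) ⊕ (0 ⊗ 9))) gives -1.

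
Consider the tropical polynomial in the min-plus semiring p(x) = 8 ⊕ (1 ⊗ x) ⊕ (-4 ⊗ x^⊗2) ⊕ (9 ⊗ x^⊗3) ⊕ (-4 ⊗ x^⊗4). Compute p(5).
p(5) = 6

A tropical monomial a ⊗ x^⊗i evaluates to a + i · x. Evaluating each term at x = 5:
  Term 0 contributes 8 + 0 · 5 = 8
  Term 1 contributes 1 + 1 · 5 = 6
  Term 2 contributes -4 + 2 · 5 = 6
  Term 3 contributes 9 + 3 · 5 = 24
  Term 4 contributes -4 + 4 · 5 = 16
p(5) = ⊕ of these = min[8, 6, 6, 24, 16] = 6.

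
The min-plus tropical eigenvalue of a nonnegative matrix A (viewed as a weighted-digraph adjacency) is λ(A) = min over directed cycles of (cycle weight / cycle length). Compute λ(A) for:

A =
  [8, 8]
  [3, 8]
λ(A) = 11/2

Enumerate directed cycles and compute their means (weight / length). Sample:
  cycle 0 → 0: weight = 8, length = 1, mean = 8/1 ≈ 8.000
  cycle 1 → 1: weight = 8, length = 1, mean = 8/1 ≈ 8.000
  cycle 0 → 1 → 0: weight = 11, length = 2, mean = 11/2 ≈ 5.500
  cycle 1 → 0 → 1: weight = 11, length = 2, mean = 11/2 ≈ 5.500
Minimum mean = 5.500, attained e.g. along the cycle 0 → 1 → 0 with weight 11 and length 2. So λ(A) = 11/2 = 11/2.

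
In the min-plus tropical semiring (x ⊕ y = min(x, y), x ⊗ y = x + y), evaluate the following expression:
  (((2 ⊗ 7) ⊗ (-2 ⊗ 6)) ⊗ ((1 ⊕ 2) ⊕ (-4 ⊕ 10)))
(((2 ⊗ 7) ⊗ (-2 ⊗ 6)) ⊗ ((1 ⊕ 2) ⊕ (-4 ⊕ 10))) = 9

Expand innermost to outermost. Recall ⊕ takes the minimum of its arguments and ⊗ takes their sum. Working out the expression (((2 ⊗ 7) ⊗ (-2 ⊗ 6)) ⊗ ((1 ⊕ 2) ⊕ (-4 ⊕ 10))) gives 9.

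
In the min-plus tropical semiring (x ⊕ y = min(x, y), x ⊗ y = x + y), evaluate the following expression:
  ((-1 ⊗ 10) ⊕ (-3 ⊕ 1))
((-1 ⊗ 10) ⊕ (-3 ⊕ 1)) = -3

Expand innermost to outermost. Recall ⊕ takes the minimum of its arguments and ⊗ takes their sum. Working out the expression ((-1 ⊗ 10) ⊕ (-3 ⊕ 1)) gives -3.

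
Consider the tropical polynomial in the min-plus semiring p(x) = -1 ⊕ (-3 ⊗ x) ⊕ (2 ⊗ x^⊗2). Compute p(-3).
p(-3) = -6

A tropical monomial a ⊗ x^⊗i evaluates to a + i · x. Evaluating each term at x = -3:
  Term 0 contributes -1 + 0 · -3 = -1
  Term 1 contributes -3 + 1 · -3 = -6
  Term 2 contributes 2 + 2 · -3 = -4
p(-3) = ⊕ of these = min[-1, -6, -4] = -6.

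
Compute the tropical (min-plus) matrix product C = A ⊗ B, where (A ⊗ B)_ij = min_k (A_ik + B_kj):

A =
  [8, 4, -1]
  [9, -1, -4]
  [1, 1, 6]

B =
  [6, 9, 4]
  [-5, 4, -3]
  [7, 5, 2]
A ⊗ B =
  [-1, 4, 1]
  [-6, 1, -4]
  [-4, 5, -2]

Apply the min-plus product entry-by-entry:
  C[0][0] = min over k of (A[0][0] + B[0][0] = 8 + 6 = 14, A[0][1] + B[1][0] = 4 + -5 = -1, A[0][2] + B[2][0] = -1 + 7 = 6) = -1 (attained at k = 1)
  C[0][1] = min over k of (A[0][0] + B[0][1] = 8 + 9 = 17, A[0][1] + B[1][1] = 4 + 4 = 8, A[0][2] + B[2][1] = -1 + 5 = 4) = 4 (attained at k = 2)
  C[0][2] = min over k of (A[0][0] + B[0][2] = 8 + 4 = 12, A[0][1] + B[1][2] = 4 + -3 = 1, A[0][2] + B[2][2] = -1 + 2 = 1) = 1 (attained at k = 1)
  C[1][0] = min over k of (A[1][0] + B[0][0] = 9 + 6 = 15, A[1][1] + B[1][0] = -1 + -5 = -6, A[1][2] + B[2][0] = -4 + 7 = 3) = -6 (attained at k = 1)
  C[1][1] = min over k of (A[1][0] + B[0][1] = 9 + 9 = 18, A[1][1] + B[1][1] = -1 + 4 = 3, A[1][2] + B[2][1] = -4 + 5 = 1) = 1 (attained at k = 2)
  C[1][2] = min over k of (A[1][0] + B[0][2] = 9 + 4 = 13, A[1][1] + B[1][2] = -1 + -3 = -4, A[1][2] + B[2][2] = -4 + 2 = -2) = -4 (attained at k = 1)
  C[2][0] = min over k of (A[2][0] + B[0][0] = 1 + 6 = 7, A[2][1] + B[1][0] = 1 + -5 = -4, A[2][2] + B[2][0] = 6 + 7 = 13) = -4 (attained at k = 1)
  C[2][1] = min over k of (A[2][0] + B[0][1] = 1 + 9 = 10, A[2][1] + B[1][1] = 1 + 4 = 5, A[2][2] + B[2][1] = 6 + 5 = 11) = 5 (attained at k = 1)
  C[2][2] = min over k of (A[2][0] + B[0][2] = 1 + 4 = 5, A[2][1] + B[1][2] = 1 + -3 = -2, A[2][2] + B[2][2] = 6 + 2 = 8) = -2 (attained at k = 1)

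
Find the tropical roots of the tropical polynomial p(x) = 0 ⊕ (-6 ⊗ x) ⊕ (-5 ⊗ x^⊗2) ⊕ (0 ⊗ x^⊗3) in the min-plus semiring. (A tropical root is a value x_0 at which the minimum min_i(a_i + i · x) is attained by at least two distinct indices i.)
Roots: {-5, -1, 6}

Each tropical root is a break point of the lower envelope of the lines y = a_i + i · x (there are 4 lines, with slopes 0, 1, ..., 3). Only the lines that attain the minimum somewhere contribute to roots; other lines are dominated. Here the surviving (envelope) indices are i = 3, i = 2, i = 1, i = 0.
Intersections between consecutive envelope lines give the roots: for adjacent envelope indices i < j the intersection is x = (a_i − a_j) / (j − i). Reading off the sorted break points: {-5, -1, 6}.
Verification: at each break x_0, at least two indices attain the minimum of min_i(a_i + i · x_0).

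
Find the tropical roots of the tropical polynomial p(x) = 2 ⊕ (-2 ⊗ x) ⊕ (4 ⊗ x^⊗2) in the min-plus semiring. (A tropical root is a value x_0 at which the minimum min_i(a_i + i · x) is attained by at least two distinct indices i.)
Roots: {-6, 4}

Each tropical root is a break point of the lower envelope of the lines y = a_i + i · x (there are 3 lines, with slopes 0, 1, ..., 2). Only the lines that attain the minimum somewhere contribute to roots; other lines are dominated. Here the surviving (envelope) indices are i = 2, i = 1, i = 0.
Intersections between consecutive envelope lines give the roots: for adjacent envelope indices i < j the intersection is x = (a_i − a_j) / (j − i). Reading off the sorted break points: {-6, 4}.
Verification: at each break x_0, at least two indices attain the minimum of min_i(a_i + i · x_0).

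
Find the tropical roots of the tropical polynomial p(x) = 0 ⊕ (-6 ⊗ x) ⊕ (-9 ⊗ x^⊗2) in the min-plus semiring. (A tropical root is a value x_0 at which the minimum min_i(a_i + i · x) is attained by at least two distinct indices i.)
Roots: {3, 6}

Each tropical root is a break point of the lower envelope of the lines y = a_i + i · x (there are 3 lines, with slopes 0, 1, ..., 2). Only the lines that attain the minimum somewhere contribute to roots; other lines are dominated. Here the surviving (envelope) indices are i = 2, i = 1, i = 0.
Intersections between consecutive envelope lines give the roots: for adjacent envelope indices i < j the intersection is x = (a_i − a_j) / (j − i). Reading off the sorted break points: {3, 6}.
Verification: at each break x_0, at least two indices attain the minimum of min_i(a_i + i · x_0).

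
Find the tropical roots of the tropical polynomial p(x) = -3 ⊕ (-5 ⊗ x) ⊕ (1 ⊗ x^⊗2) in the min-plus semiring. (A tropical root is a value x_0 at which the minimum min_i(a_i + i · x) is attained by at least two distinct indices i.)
Roots: {-6, 2}

Each tropical root is a break point of the lower envelope of the lines y = a_i + i · x (there are 3 lines, with slopes 0, 1, ..., 2). Only the lines that attain the minimum somewhere contribute to roots; other lines are dominated. Here the surviving (envelope) indices are i = 2, i = 1, i = 0.
Intersections between consecutive envelope lines give the roots: for adjacent envelope indices i < j the intersection is x = (a_i − a_j) / (j − i). Reading off the sorted break points: {-6, 2}.
Verification: at each break x_0, at least two indices attain the minimum of min_i(a_i + i · x_0).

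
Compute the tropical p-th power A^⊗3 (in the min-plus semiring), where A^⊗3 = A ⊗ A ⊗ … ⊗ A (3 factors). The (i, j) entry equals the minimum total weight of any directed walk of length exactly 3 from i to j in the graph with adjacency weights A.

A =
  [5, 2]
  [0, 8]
A^⊗3 =
  [7, 4]
  [2, 7]

Each entry (A^⊗3)_ij equals the minimum over all length-3 walks i = v_0 → v_1 → … → v_3 = j of Σ_t A[v_t][v_{t+1}]. For example, for (i, j) = (0, 1) we minimise over 4 possible intermediate vertex sequences; the minimum is 4, attained along the walk 0 → 1 → 0 → 1.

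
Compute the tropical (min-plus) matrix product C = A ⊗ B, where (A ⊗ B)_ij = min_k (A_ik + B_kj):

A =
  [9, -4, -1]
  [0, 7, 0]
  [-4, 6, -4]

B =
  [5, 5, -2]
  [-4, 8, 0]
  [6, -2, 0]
A ⊗ B =
  [-8, -3, -4]
  [3, -2, -2]
  [1, -6, -6]

Apply the min-plus product entry-by-entry:
  C[0][0] = min over k of (A[0][0] + B[0][0] = 9 + 5 = 14, A[0][1] + B[1][0] = -4 + -4 = -8, A[0][2] + B[2][0] = -1 + 6 = 5) = -8 (attained at k = 1)
  C[0][1] = min over k of (A[0][0] + B[0][1] = 9 + 5 = 14, A[0][1] + B[1][1] = -4 + 8 = 4, A[0][2] + B[2][1] = -1 + -2 = -3) = -3 (attained at k = 2)
  C[0][2] = min over k of (A[0][0] + B[0][2] = 9 + -2 = 7, A[0][1] + B[1][2] = -4 + 0 = -4, A[0][2] + B[2][2] = -1 + 0 = -1) = -4 (attained at k = 1)
  C[1][0] = min over k of (A[1][0] + B[0][0] = 0 + 5 = 5, A[1][1] + B[1][0] = 7 + -4 = 3, A[1][2] + B[2][0] = 0 + 6 = 6) = 3 (attained at k = 1)
  C[1][1] = min over k of (A[1][0] + B[0][1] = 0 + 5 = 5, A[1][1] + B[1][1] = 7 + 8 = 15, A[1][2] + B[2][1] = 0 + -2 = -2) = -2 (attained at k = 2)
  C[1][2] = min over k of (A[1][0] + B[0][2] = 0 + -2 = -2, A[1][1] + B[1][2] = 7 + 0 = 7, A[1][2] + B[2][2] = 0 + 0 = 0) = -2 (attained at k = 0)
  C[2][0] = min over k of (A[2][0] + B[0][0] = -4 + 5 = 1, A[2][1] + B[1][0] = 6 + -4 = 2, A[2][2] + B[2][0] = -4 + 6 = 2) = 1 (attained at k = 0)
  C[2][1] = min over k of (A[2][0] + B[0][1] = -4 + 5 = 1, A[2][1] + B[1][1] = 6 + 8 = 14, A[2][2] + B[2][1] = -4 + -2 = -6) = -6 (attained at k = 2)
  C[2][2] = min over k of (A[2][0] + B[0][2] = -4 + -2 = -6, A[2][1] + B[1][2] = 6 + 0 = 6, A[2][2] + B[2][2] = -4 + 0 = -4) = -6 (attained at k = 0)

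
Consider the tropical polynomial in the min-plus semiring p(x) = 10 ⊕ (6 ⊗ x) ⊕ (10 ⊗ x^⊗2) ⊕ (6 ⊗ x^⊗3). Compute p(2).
p(2) = 8

A tropical monomial a ⊗ x^⊗i evaluates to a + i · x. Evaluating each term at x = 2:
  Term 0 contributes 10 + 0 · 2 = 10
  Term 1 contributes 6 + 1 · 2 = 8
  Term 2 contributes 10 + 2 · 2 = 14
  Term 3 contributes 6 + 3 · 2 = 12
p(2) = ⊕ of these = min[10, 8, 14, 12] = 8.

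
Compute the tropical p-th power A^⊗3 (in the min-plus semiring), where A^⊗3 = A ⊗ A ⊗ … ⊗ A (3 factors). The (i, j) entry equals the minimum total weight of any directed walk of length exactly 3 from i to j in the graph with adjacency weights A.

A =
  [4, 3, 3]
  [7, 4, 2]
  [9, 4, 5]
A^⊗3 =
  [12, 9, 9]
  [13, 10, 8]
  [15, 10, 10]

Each entry (A^⊗3)_ij equals the minimum over all length-3 walks i = v_0 → v_1 → … → v_3 = j of Σ_t A[v_t][v_{t+1}]. For example, for (i, j) = (0, 2) we minimise over 9 possible intermediate vertex sequences; the minimum is 9, attained along the walk 0 → 0 → 1 → 2.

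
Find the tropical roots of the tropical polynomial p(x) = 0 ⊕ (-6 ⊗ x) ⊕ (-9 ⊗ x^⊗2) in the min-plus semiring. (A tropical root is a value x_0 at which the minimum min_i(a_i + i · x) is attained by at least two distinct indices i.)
Roots: {3, 6}

Each tropical root is a break point of the lower envelope of the lines y = a_i + i · x (there are 3 lines, with slopes 0, 1, ..., 2). Only the lines that attain the minimum somewhere contribute to roots; other lines are dominated. Here the surviving (envelope) indices are i = 2, i = 1, i = 0.
Intersections between consecutive envelope lines give the roots: for adjacent envelope indices i < j the intersection is x = (a_i − a_j) / (j − i). Reading off the sorted break points: {3, 6}.
Verification: at each break x_0, at least two indices attain the minimum of min_i(a_i + i · x_0).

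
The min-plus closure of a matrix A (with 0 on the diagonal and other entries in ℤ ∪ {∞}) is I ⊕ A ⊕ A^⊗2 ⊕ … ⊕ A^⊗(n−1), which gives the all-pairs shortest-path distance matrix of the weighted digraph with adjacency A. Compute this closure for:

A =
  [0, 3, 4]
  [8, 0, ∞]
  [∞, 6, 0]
Closure =
  [0, 3, 4]
  [8, 0, 12]
  [14, 6, 0]

This is the Floyd-Warshall all-pairs shortest-path computation. For each intermediate vertex k = 0, 1, …, 2, update dist[i][j] ← min(dist[i][j], dist[i][k] + dist[k][j]). The final matrix gives, for each (i, j), the minimum total weight of any directed path from i to j (possibly empty when i = j).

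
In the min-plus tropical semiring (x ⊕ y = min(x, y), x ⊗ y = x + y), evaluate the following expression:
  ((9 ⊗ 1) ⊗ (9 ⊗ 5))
((9 ⊗ 1) ⊗ (9 ⊗ 5)) = 24

Expand innermost to outermost. Recall ⊕ takes the minimum of its arguments and ⊗ takes their sum. Working out the expression ((9 ⊗ 1) ⊗ (9 ⊗ 5)) gives 24.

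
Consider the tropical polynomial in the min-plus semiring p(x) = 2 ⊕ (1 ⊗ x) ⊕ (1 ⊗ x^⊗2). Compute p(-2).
p(-2) = -3

A tropical monomial a ⊗ x^⊗i evaluates to a + i · x. Evaluating each term at x = -2:
  Term 0 contributes 2 + 0 · -2 = 2
  Term 1 contributes 1 + 1 · -2 = -1
  Term 2 contributes 1 + 2 · -2 = -3
p(-2) = ⊕ of these = min[2, -1, -3] = -3.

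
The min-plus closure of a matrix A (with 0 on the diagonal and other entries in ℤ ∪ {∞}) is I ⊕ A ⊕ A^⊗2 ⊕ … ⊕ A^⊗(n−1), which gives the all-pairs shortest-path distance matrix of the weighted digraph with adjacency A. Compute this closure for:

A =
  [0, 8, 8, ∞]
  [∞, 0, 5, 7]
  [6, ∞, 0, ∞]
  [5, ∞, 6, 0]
Closure =
  [0, 8, 8, 15]
  [11, 0, 5, 7]
  [6, 14, 0, 21]
  [5, 13, 6, 0]

This is the Floyd-Warshall all-pairs shortest-path computation. For each intermediate vertex k = 0, 1, …, 3, update dist[i][j] ← min(dist[i][j], dist[i][k] + dist[k][j]). The final matrix gives, for each (i, j), the minimum total weight of any directed path from i to j (possibly empty when i = j).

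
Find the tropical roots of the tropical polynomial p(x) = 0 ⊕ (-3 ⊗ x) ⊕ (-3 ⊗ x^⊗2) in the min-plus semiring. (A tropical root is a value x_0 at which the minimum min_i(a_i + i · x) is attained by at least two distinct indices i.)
Roots: {0, 3}

Each tropical root is a break point of the lower envelope of the lines y = a_i + i · x (there are 3 lines, with slopes 0, 1, ..., 2). Only the lines that attain the minimum somewhere contribute to roots; other lines are dominated. Here the surviving (envelope) indices are i = 2, i = 1, i = 0.
Intersections between consecutive envelope lines give the roots: for adjacent envelope indices i < j the intersection is x = (a_i − a_j) / (j − i). Reading off the sorted break points: {0, 3}.
Verification: at each break x_0, at least two indices attain the minimum of min_i(a_i + i · x_0).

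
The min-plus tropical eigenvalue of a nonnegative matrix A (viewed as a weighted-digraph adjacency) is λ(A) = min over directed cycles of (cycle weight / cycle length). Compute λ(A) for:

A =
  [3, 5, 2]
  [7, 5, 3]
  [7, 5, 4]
λ(A) = 3

Enumerate directed cycles and compute their means (weight / length). Sample:
  cycle 0 → 0: weight = 3, length = 1, mean = 3/1 ≈ 3.000
  cycle 1 → 1: weight = 5, length = 1, mean = 5/1 ≈ 5.000
  cycle 2 → 2: weight = 4, length = 1, mean = 4/1 ≈ 4.000
  cycle 0 → 1 → 0: weight = 12, length = 2, mean = 12/2 ≈ 6.000
  cycle 0 → 2 → 0: weight = 9, length = 2, mean = 9/2 ≈ 4.500
  cycle 1 → 0 → 1: weight = 12, length = 2, mean = 12/2 ≈ 6.000
Minimum mean = 3.000, attained e.g. along the cycle 0 → 0 with weight 3 and length 1. So λ(A) = 3/1 = 3.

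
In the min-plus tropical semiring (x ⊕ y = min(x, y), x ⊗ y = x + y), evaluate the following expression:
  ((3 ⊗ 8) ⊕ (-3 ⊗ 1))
((3 ⊗ 8) ⊕ (-3 ⊗ 1)) = -2

Expand innermost to outermost. Recall ⊕ takes the minimum of its arguments and ⊗ takes their sum. Working out the expression ((3 ⊗ 8) ⊕ (-3 ⊗ 1)) gives -2.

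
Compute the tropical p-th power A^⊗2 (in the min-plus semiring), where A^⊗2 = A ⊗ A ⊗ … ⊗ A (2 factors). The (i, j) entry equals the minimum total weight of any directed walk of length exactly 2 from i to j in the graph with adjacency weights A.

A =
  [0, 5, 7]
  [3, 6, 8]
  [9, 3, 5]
A^⊗2 =
  [0, 5, 7]
  [3, 8, 10]
  [6, 8, 10]

Each entry (A^⊗2)_ij equals the minimum over all length-2 walks i = v_0 → v_1 → … → v_2 = j of Σ_t A[v_t][v_{t+1}]. For example, for (i, j) = (0, 2) we minimise over 3 possible intermediate vertex sequences; the minimum is 7, attained along the walk 0 → 0 → 2.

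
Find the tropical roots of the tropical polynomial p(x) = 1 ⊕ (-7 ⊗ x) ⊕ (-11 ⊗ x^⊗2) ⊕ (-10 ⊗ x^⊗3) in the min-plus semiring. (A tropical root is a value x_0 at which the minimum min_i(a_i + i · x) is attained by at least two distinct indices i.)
Roots: {-1, 4, 8}

Each tropical root is a break point of the lower envelope of the lines y = a_i + i · x (there are 4 lines, with slopes 0, 1, ..., 3). Only the lines that attain the minimum somewhere contribute to roots; other lines are dominated. Here the surviving (envelope) indices are i = 3, i = 2, i = 1, i = 0.
Intersections between consecutive envelope lines give the roots: for adjacent envelope indices i < j the intersection is x = (a_i − a_j) / (j − i). Reading off the sorted break points: {-1, 4, 8}.
Verification: at each break x_0, at least two indices attain the minimum of min_i(a_i + i · x_0).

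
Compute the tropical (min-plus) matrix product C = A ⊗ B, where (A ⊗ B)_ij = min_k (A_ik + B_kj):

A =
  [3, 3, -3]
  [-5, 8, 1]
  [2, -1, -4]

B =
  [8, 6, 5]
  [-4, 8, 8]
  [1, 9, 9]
A ⊗ B =
  [-2, 6, 6]
  [2, 1, 0]
  [-5, 5, 5]

Apply the min-plus product entry-by-entry:
  C[0][0] = min over k of (A[0][0] + B[0][0] = 3 + 8 = 11, A[0][1] + B[1][0] = 3 + -4 = -1, A[0][2] + B[2][0] = -3 + 1 = -2) = -2 (attained at k = 2)
  C[0][1] = min over k of (A[0][0] + B[0][1] = 3 + 6 = 9, A[0][1] + B[1][1] = 3 + 8 = 11, A[0][2] + B[2][1] = -3 + 9 = 6) = 6 (attained at k = 2)
  C[0][2] = min over k of (A[0][0] + B[0][2] = 3 + 5 = 8, A[0][1] + B[1][2] = 3 + 8 = 11, A[0][2] + B[2][2] = -3 + 9 = 6) = 6 (attained at k = 2)
  C[1][0] = min over k of (A[1][0] + B[0][0] = -5 + 8 = 3, A[1][1] + B[1][0] = 8 + -4 = 4, A[1][2] + B[2][0] = 1 + 1 = 2) = 2 (attained at k = 2)
  C[1][1] = min over k of (A[1][0] + B[0][1] = -5 + 6 = 1, A[1][1] + B[1][1] = 8 + 8 = 16, A[1][2] + B[2][1] = 1 + 9 = 10) = 1 (attained at k = 0)
  C[1][2] = min over k of (A[1][0] + B[0][2] = -5 + 5 = 0, A[1][1] + B[1][2] = 8 + 8 = 16, A[1][2] + B[2][2] = 1 + 9 = 10) = 0 (attained at k = 0)
  C[2][0] = min over k of (A[2][0] + B[0][0] = 2 + 8 = 10, A[2][1] + B[1][0] = -1 + -4 = -5, A[2][2] + B[2][0] = -4 + 1 = -3) = -5 (attained at k = 1)
  C[2][1] = min over k of (A[2][0] + B[0][1] = 2 + 6 = 8, A[2][1] + B[1][1] = -1 + 8 = 7, A[2][2] + B[2][1] = -4 + 9 = 5) = 5 (attained at k = 2)
  C[2][2] = min over k of (A[2][0] + B[0][2] = 2 + 5 = 7, A[2][1] + B[1][2] = -1 + 8 = 7, A[2][2] + B[2][2] = -4 + 9 = 5) = 5 (attained at k = 2)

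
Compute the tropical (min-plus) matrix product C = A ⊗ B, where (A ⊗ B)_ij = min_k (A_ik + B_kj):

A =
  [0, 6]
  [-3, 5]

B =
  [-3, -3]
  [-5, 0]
A ⊗ B =
  [-3, -3]
  [-6, -6]

Apply the min-plus product entry-by-entry:
  C[0][0] = min over k of (A[0][0] + B[0][0] = 0 + -3 = -3, A[0][1] + B[1][0] = 6 + -5 = 1) = -3 (attained at k = 0)
  C[0][1] = min over k of (A[0][0] + B[0][1] = 0 + -3 = -3, A[0][1] + B[1][1] = 6 + 0 = 6) = -3 (attained at k = 0)
  C[1][0] = min over k of (A[1][0] + B[0][0] = -3 + -3 = -6, A[1][1] + B[1][0] = 5 + -5 = 0) = -6 (attained at k = 0)
  C[1][1] = min over k of (A[1][0] + B[0][1] = -3 + -3 = -6, A[1][1] + B[1][1] = 5 + 0 = 5) = -6 (attained at k = 0)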